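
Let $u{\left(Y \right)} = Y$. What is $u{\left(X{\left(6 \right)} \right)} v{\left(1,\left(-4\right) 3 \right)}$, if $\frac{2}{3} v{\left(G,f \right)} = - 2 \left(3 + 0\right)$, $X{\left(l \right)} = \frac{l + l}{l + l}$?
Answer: $-9$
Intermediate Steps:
$X{\left(l \right)} = 1$ ($X{\left(l \right)} = \frac{2 l}{2 l} = 2 l \frac{1}{2 l} = 1$)
$v{\left(G,f \right)} = -9$ ($v{\left(G,f \right)} = \frac{3 \left(- 2 \left(3 + 0\right)\right)}{2} = \frac{3 \left(\left(-2\right) 3\right)}{2} = \frac{3}{2} \left(-6\right) = -9$)
$u{\left(X{\left(6 \right)} \right)} v{\left(1,\left(-4\right) 3 \right)} = 1 \left(-9\right) = -9$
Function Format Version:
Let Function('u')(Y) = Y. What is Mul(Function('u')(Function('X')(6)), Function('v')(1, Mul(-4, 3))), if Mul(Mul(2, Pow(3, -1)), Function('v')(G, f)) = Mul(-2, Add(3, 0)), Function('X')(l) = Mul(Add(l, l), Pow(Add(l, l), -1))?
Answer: -9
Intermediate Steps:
Function('X')(l) = 1 (Function('X')(l) = Mul(Mul(2, l), Pow(Mul(2, l), -1)) = Mul(Mul(2, l), Mul(Rational(1, 2), Pow(l, -1))) = 1)
Function('v')(G, f) = -9 (Function('v')(G, f) = Mul(Rational(3, 2), Mul(-2, Add(3, 0))) = Mul(Rational(3, 2), Mul(-2, 3)) = Mul(Rational(3, 2), -6) = -9)
Mul(Function('u')(Function('X')(6)), Function('v')(1, Mul(-4, 3))) = Mul(1, -9) = -9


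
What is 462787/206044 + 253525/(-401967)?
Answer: 133787796929/82822888548 ≈ 1.6153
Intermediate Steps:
462787/206044 + 253525/(-401967) = 462787*(1/206044) + 253525*(-1/401967) = 462787/206044 - 253525/401967 = 133787796929/82822888548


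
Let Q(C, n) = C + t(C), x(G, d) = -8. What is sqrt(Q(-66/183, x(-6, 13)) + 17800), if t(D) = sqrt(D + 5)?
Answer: sqrt(66232458 + 61*sqrt(17263))/61 ≈ 133.42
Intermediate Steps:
t(D) = sqrt(5 + D)
Q(C, n) = C + sqrt(5 + C)
sqrt(Q(-66/183, x(-6, 13)) + 17800) = sqrt((-66/183 + sqrt(5 - 66/183)) + 17800) = sqrt((-66*1/183 + sqrt(5 - 66*1/183)) + 17800) = sqrt((-22/61 + sqrt(5 - 22/61)) + 17800) = sqrt((-22/61 + sqrt(283/61)) + 17800) = sqrt((-22/61 + sqrt(17263)/61) + 17800) = sqrt(1085778/61 + sqrt(17263)/61)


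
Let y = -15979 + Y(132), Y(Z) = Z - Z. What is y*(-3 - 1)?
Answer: 63916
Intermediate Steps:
Y(Z) = 0
y = -15979 (y = -15979 + 0 = -15979)
y*(-3 - 1) = -15979*(-3 - 1) = -15979*(-4) = 63916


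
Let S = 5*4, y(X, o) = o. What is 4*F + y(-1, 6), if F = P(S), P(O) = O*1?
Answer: 86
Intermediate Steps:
S = 20
P(O) = O
F = 20
4*F + y(-1, 6) = 4*20 + 6 = 80 + 6 = 86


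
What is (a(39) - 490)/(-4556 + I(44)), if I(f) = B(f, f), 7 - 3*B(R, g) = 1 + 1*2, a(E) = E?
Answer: 1353/13664 ≈ 0.099019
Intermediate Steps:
B(R, g) = 4/3 (B(R, g) = 7/3 - (1 + 1*2)/3 = 7/3 - (1 + 2)/3 = 7/3 - ⅓*3 = 7/3 - 1 = 4/3)
I(f) = 4/3
(a(39) - 490)/(-4556 + I(44)) = (39 - 490)/(-4556 + 4/3) = -451/(-13664/3) = -451*(-3/13664) = 1353/13664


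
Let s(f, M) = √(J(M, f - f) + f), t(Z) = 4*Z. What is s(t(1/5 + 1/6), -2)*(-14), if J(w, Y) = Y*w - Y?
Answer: -14*√330/15 ≈ -16.955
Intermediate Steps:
J(w, Y) = -Y + Y*w
s(f, M) = √f (s(f, M) = √((f - f)*(-1 + M) + f) = √(0*(-1 + M) + f) = √(0 + f) = √f)
s(t(1/5 + 1/6), -2)*(-14) = √(4*(1/5 + 1/6))*(-14) = √(4*(1*(⅕) + 1*(⅙)))*(-14) = √(4*(⅕ + ⅙))*(-14) = √(4*(11/30))*(-14) = √(22/15)*(-14) = (√330/15)*(-14) = -14*√330/15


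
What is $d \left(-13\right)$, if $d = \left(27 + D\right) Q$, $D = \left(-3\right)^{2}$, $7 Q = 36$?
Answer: $- \frac{16848}{7} \approx -2406.9$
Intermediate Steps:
$Q = \frac{36}{7}$ ($Q = \frac{1}{7} \cdot 36 = \frac{36}{7} \approx 5.1429$)
$D = 9$
$d = \frac{1296}{7}$ ($d = \left(27 + 9\right) \frac{36}{7} = 36 \cdot \frac{36}{7} = \frac{1296}{7} \approx 185.14$)
$d \left(-13\right) = \frac{1296}{7} \left(-13\right) = - \frac{16848}{7}$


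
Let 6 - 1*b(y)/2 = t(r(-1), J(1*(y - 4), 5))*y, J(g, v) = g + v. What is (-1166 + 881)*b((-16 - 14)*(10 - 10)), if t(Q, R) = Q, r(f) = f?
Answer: -3420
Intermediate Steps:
b(y) = 12 + 2*y (b(y) = 12 - (-2)*y = 12 + 2*y)
(-1166 + 881)*b((-16 - 14)*(10 - 10)) = (-1166 + 881)*(12 + 2*((-16 - 14)*(10 - 10))) = -285*(12 + 2*(-30*0)) = -285*(12 + 2*0) = -285*(12 + 0) = -285*12 = -3420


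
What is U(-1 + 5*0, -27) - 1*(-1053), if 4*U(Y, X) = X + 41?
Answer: 2113/2 ≈ 1056.5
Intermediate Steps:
U(Y, X) = 41/4 + X/4 (U(Y, X) = (X + 41)/4 = (41 + X)/4 = 41/4 + X/4)
U(-1 + 5*0, -27) - 1*(-1053) = (41/4 + (¼)*(-27)) - 1*(-1053) = (41/4 - 27/4) + 1053 = 7/2 + 1053 = 2113/2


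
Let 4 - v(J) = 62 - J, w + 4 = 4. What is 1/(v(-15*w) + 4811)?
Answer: 1/4753 ≈ 0.00021039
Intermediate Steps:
w = 0 (w = -4 + 4 = 0)
v(J) = -58 + J (v(J) = 4 - (62 - J) = 4 + (-62 + J) = -58 + J)
1/(v(-15*w) + 4811) = 1/((-58 - 15*0) + 4811) = 1/((-58 + 0) + 4811) = 1/(-58 + 4811) = 1/4753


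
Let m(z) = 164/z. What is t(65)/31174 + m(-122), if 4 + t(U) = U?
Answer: -2552547/1901614 ≈ -1.3423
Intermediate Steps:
t(U) = -4 + U
t(65)/31174 + m(-122) = (-4 + 65)/31174 + 164/(-122) = 61*(1/31174) + 164*(-1/122) = 61/31174 - 82/61 = -2552547/1901614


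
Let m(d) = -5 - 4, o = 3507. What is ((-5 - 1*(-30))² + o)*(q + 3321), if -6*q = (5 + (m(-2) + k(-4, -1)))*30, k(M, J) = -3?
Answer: 13866992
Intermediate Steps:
m(d) = -9
q = 35 (q = -(5 + (-9 - 3))*30/6 = -(5 - 12)*30/6 = -(-7)*30/6 = -⅙*(-210) = 35)
((-5 - 1*(-30))² + o)*(q + 3321) = ((-5 - 1*(-30))² + 3507)*(35 + 3321) = ((-5 + 30)² + 3507)*3356 = (25² + 3507)*3356 = (625 + 3507)*3356 = 4132*3356 = 13866992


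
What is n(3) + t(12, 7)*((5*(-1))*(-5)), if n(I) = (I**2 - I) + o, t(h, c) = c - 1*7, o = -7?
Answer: -1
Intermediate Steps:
t(h, c) = -7 + c (t(h, c) = c - 7 = -7 + c)
n(I) = -7 + I**2 - I (n(I) = (I**2 - I) - 7 = -7 + I**2 - I)
n(3) + t(12, 7)*((5*(-1))*(-5)) = (-7 + 3**2 - 1*3) + (-7 + 7)*((5*(-1))*(-5)) = (-7 + 9 - 3) + 0*(-5*(-5)) = -1 + 0*25 = -1 + 0 = -1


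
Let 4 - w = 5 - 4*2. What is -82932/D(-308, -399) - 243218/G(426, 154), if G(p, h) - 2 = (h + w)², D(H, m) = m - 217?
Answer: 500005987/3992142 ≈ 125.25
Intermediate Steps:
w = 7 (w = 4 - (5 - 4*2) = 4 - (5 - 8) = 4 - 1*(-3) = 4 + 3 = 7)
D(H, m) = -217 + m
G(p, h) = 2 + (7 + h)² (G(p, h) = 2 + (h + 7)² = 2 + (7 + h)²)
-82932/D(-308, -399) - 243218/G(426, 154) = -82932/(-217 - 399) - 243218/(2 + (7 + 154)²) = -82932/(-616) - 243218/(2 + 161²) = -82932*(-1/616) - 243218/(2 + 25921) = 20733/154 - 243218/25923 = 500005987/3992142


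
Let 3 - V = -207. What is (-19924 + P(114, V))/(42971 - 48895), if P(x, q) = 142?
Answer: 9891/2962 ≈ 3.3393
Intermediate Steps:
V = 210 (V = 3 - 1*(-207) = 3 + 207 = 210)
(-19924 + P(114, V))/(42971 - 48895) = (-19924 + 142)/(42971 - 48895) = -19782/(-5924) = -19782*(-1/5924) = 9891/2962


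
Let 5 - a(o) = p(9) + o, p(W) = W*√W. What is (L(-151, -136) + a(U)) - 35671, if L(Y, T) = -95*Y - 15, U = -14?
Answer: -21349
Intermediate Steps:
p(W) = W^(3/2)
a(o) = -22 - o (a(o) = 5 - (9^(3/2) + o) = 5 - (27 + o) = 5 + (-27 - o) = -22 - o)
L(Y, T) = -15 - 95*Y
(L(-151, -136) + a(U)) - 35671 = ((-15 - 95*(-151)) + (-22 - 1*(-14))) - 35671 = ((-15 + 14345) + (-22 + 14)) - 35671 = (14330 - 8) - 35671 = 14322 - 35671 = -21349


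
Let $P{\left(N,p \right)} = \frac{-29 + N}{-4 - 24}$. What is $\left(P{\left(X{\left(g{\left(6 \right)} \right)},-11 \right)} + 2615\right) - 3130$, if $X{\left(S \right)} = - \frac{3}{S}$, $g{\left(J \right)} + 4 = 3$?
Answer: $- \frac{7197}{14} \approx -514.07$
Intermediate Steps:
$g{\left(J \right)} = -1$ ($g{\left(J \right)} = -4 + 3 = -1$)
$P{\left(N,p \right)} = \frac{29}{28} - \frac{N}{28}$ ($P{\left(N,p \right)} = \frac{-29 + N}{-28} = \left(-29 + N\right) \left(- \frac{1}{28}\right) = \frac{29}{28} - \frac{N}{28}$)
$\left(P{\left(X{\left(g{\left(6 \right)} \right)},-11 \right)} + 2615\right) - 3130 = \left(\left(\frac{29}{28} - \frac{\left(-3\right) \frac{1}{-1}}{28}\right) + 2615\right) - 3130 = \left(\left(\frac{29}{28} - \frac{\left(-3\right) \left(-1\right)}{28}\right) + 2615\right) - 3130 = \left(\left(\frac{29}{28} - \frac{3}{28}\right) + 2615\right) - 3130 = \left(\frac{13}{14} + 2615\right) - 3130 = \frac{36623}{14} - 3130 = - \frac{7197}{14}$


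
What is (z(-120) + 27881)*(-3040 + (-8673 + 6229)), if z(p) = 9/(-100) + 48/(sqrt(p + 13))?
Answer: -3822472761/25 + 263232*I*sqrt(107)/107 ≈ -1.529e+8 + 25448.0*I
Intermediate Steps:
z(p) = -9/100 + 48/sqrt(13 + p) (z(p) = 9*(-1/100) + 48/(sqrt(13 + p)) = -9/100 + 48/sqrt(13 + p))
(z(-120) + 27881)*(-3040 + (-8673 + 6229)) = ((-9/100 + 48/sqrt(13 - 120)) + 27881)*(-3040 + (-8673 + 6229)) = ((-9/100 + 48/sqrt(-107)) + 27881)*(-3040 - 2444) = ((-9/100 + 48*(-I*sqrt(107)/107)) + 27881)*(-5484) = ((-9/100 - 48*I*sqrt(107)/107) + 27881)*(-5484) = (2788091/100 - 48*I*sqrt(107)/107)*(-5484) = -3822472761/25 + 263232*I*sqrt(107)/107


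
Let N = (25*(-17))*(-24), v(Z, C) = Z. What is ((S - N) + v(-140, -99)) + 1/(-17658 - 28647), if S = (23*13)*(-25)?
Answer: -824923576/46305 ≈ -17815.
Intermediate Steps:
S = -7475 (S = 299*(-25) = -7475)
N = 10200 (N = -425*(-24) = 10200)
((S - N) + v(-140, -99)) + 1/(-17658 - 28647) = ((-7475 - 1*10200) - 140) + 1/(-17658 - 28647) = ((-7475 - 10200) - 140) + 1/(-46305) = (-17675 - 140) - 1/46305 = -17815 - 1/46305 = -824923576/46305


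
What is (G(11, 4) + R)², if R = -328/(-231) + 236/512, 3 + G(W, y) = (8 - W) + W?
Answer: 41393123209/874266624 ≈ 47.346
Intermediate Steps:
G(W, y) = 5 (G(W, y) = -3 + ((8 - W) + W) = -3 + 8 = 5)
R = 55613/29568 (R = -328*(-1/231) + 236*(1/512) = 328/231 + 59/128 = 55613/29568 ≈ 1.8809)
(G(11, 4) + R)² = (5 + 55613/29568)² = (203453/29568)² = 41393123209/874266624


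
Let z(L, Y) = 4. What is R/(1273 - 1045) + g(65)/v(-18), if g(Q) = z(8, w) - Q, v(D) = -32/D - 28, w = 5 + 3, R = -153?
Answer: 3711/2242 ≈ 1.6552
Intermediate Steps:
w = 8
v(D) = -28 - 32/D
g(Q) = 4 - Q
R/(1273 - 1045) + g(65)/v(-18) = -153/(1273 - 1045) + (4 - 1*65)/(-28 - 32/(-18)) = -153/228 + (4 - 65)/(-28 - 32*(-1/18)) = -153*1/228 - 61/(-28 + 16/9) = -51/76 - 61/(-236/9) = -51/76 - 61*(-9/236) = -51/76 + 549/236 = 3711/2242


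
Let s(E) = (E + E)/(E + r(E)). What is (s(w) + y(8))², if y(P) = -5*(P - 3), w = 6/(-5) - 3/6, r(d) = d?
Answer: 576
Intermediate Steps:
w = -17/10 (w = 6*(-⅕) - 3*⅙ = -6/5 - ½ = -17/10 ≈ -1.7000)
y(P) = 15 - 5*P (y(P) = -5*(-3 + P) = 15 - 5*P)
s(E) = 1 (s(E) = (E + E)/(E + E) = (2*E)/((2*E)) = (2*E)*(1/(2*E)) = 1)
(s(w) + y(8))² = (1 + (15 - 5*8))² = (1 + (15 - 40))² = (1 - 25)² = (-24)² = 576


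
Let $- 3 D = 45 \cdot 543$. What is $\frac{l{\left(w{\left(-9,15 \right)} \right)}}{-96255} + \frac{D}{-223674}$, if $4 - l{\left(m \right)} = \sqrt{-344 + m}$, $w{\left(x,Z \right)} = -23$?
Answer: $\frac{261034093}{7176580290} + \frac{i \sqrt{367}}{96255} \approx 0.036373 + 0.00019903 i$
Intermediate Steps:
$D = -8145$ ($D = - \frac{45 \cdot 543}{3} = \left(- \frac{1}{3}\right) 24435 = -8145$)
$l{\left(m \right)} = 4 - \sqrt{-344 + m}$
$\frac{l{\left(w{\left(-9,15 \right)} \right)}}{-96255} + \frac{D}{-223674} = \frac{4 - \sqrt{-344 - 23}}{-96255} - \frac{8145}{-223674} = \left(4 - \sqrt{-367}\right) \left(- \frac{1}{96255}\right) - - \frac{2715}{74558} = \left(4 - i \sqrt{367}\right) \left(- \frac{1}{96255}\right) + \frac{2715}{74558} = \left(- \frac{4}{96255} + \frac{i \sqrt{367}}{96255}\right) + \frac{2715}{74558} = \frac{261034093}{7176580290} + \frac{i \sqrt{367}}{96255}$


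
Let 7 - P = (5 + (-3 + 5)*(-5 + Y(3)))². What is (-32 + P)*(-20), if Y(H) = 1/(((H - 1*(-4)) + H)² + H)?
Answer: 10567880/10609 ≈ 996.12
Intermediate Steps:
Y(H) = 1/(H + (4 + 2*H)²) (Y(H) = 1/(((H + 4) + H)² + H) = 1/(((4 + H) + H)² + H) = 1/((4 + 2*H)² + H) = 1/(H + (4 + 2*H)²))
P = -188906/10609 (P = 7 - (5 + (-3 + 5)*(-5 + 1/(3 + 4*(2 + 3)²)))² = 7 - (5 + 2*(-5 + 1/(3 + 4*5²)))² = 7 - (5 + 2*(-5 + 1/(3 + 4*25)))² = 7 - (5 + 2*(-5 + 1/(3 + 100)))² = 7 - (5 + 2*(-5 + 1/103))² = 7 - (5 + 2*(-514/103))² = 7 - (5 - 1028/103)² = 7 - (-513/103)² = 7 - 1*263169/10609 = 7 - 263169/10609 = -188906/10609 ≈ -17.806)
(-32 + P)*(-20) = (-32 - 188906/10609)*(-20) = -528394/10609*(-20) = 10567880/10609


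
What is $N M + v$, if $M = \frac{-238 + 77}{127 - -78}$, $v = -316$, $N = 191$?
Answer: $- \frac{95531}{205} \approx -466.0$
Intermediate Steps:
$M = - \frac{161}{205}$ ($M = - \frac{161}{127 + 78} = - \frac{161}{205} \approx -0.78537$)
$N M + v = 191 \left(- \frac{161}{205}\right) - 316 = - \frac{30751}{205} - 316 = - \frac{95531}{205}$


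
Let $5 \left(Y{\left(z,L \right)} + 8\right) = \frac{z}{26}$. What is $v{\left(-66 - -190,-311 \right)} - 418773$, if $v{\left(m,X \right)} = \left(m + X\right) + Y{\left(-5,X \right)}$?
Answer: $- \frac{10893169}{26} \approx -4.1897 \cdot 10^{5}$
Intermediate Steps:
$Y{\left(z,L \right)} = -8 + \frac{z}{130}$ ($Y{\left(z,L \right)} = -8 + \frac{z \frac{1}{26}}{5} = -8 + \frac{\frac{1}{26} z}{5} = -8 + \frac{z}{130}$)
$v{\left(m,X \right)} = - \frac{209}{26} + X + m$ ($v{\left(m,X \right)} = \left(m + X\right) + \left(-8 + \frac{1}{130} \left(-5\right)\right) = \left(X + m\right) - \frac{209}{26} = - \frac{209}{26} + X + m$)
$v{\left(-66 - -190,-311 \right)} - 418773 = \left(- \frac{209}{26} - 311 - -124\right) - 418773 = \left(- \frac{209}{26} - 311 + \left(-66 + 190\right)\right) - 418773 = \left(- \frac{209}{26} - 311 + 124\right) - 418773 = - \frac{5071}{26} - 418773 = - \frac{10893169}{26}$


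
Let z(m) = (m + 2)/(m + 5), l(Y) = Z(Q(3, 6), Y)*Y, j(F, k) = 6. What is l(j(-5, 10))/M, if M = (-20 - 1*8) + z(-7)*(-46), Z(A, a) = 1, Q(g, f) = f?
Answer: -6/143 ≈ -0.041958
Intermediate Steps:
l(Y) = Y (l(Y) = 1*Y = Y)
z(m) = (2 + m)/(5 + m)
M = -143 (M = (-20 - 1*8) + ((2 - 7)/(5 - 7))*(-46) = (-20 - 8) + (-5/(-2))*(-46) = -28 - ½*(-5)*(-46) = -28 + (5/2)*(-46) = -28 - 115 = -143)
l(j(-5, 10))/M = 6/(-143) = 6*(-1/143) = -6/143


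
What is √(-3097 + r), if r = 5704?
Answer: √2607 ≈ 51.059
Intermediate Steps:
√(-3097 + r) = √(-3097 + 5704) = √2607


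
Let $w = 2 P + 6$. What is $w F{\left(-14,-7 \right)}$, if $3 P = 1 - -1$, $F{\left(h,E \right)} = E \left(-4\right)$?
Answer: $\frac{616}{3} \approx 205.33$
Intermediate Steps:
$F{\left(h,E \right)} = - 4 E$
$P = \frac{2}{3}$ ($P = \frac{1 - -1}{3} = \frac{1 + 1}{3} = \frac{1}{3} \cdot 2 = \frac{2}{3} \approx 0.66667$)
$w = \frac{22}{3}$ ($w = 2 \cdot \frac{2}{3} + 6 = \frac{4}{3} + 6 = \frac{22}{3} \approx 7.3333$)
$w F{\left(-14,-7 \right)} = \frac{22 \left(\left(-4\right) \left(-7\right)\right)}{3} = \frac{22}{3} \cdot 28 = \frac{616}{3}$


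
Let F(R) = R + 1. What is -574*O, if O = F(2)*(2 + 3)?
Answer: -8610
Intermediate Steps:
F(R) = 1 + R
O = 15 (O = (1 + 2)*(2 + 3) = 3*5 = 15)
-574*O = -574*15 = -8610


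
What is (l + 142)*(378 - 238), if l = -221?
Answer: -11060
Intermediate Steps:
(l + 142)*(378 - 238) = (-221 + 142)*(378 - 238) = -79*140 = -11060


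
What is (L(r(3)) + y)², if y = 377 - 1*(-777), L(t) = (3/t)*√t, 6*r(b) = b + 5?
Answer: 5326891/4 + 3462*√3 ≈ 1.3377e+6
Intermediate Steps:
r(b) = ⅚ + b/6 (r(b) = (b + 5)/6 = (5 + b)/6 = ⅚ + b/6)
L(t) = 3/√t
y = 1154 (y = 377 + 777 = 1154)
(L(r(3)) + y)² = (3/√(⅚ + (⅙)*3) + 1154)² = (3/√(⅚ + ½) + 1154)² = (3/√(4/3) + 1154)² = (3*(√3/2) + 1154)² = (3*√3/2 + 1154)² = (1154 + 3*√3/2)²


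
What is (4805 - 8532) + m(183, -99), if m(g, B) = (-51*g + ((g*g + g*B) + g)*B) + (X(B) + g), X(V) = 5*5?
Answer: -1552797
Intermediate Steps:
X(V) = 25
m(g, B) = 25 - 50*g + B*(g + g² + B*g) (m(g, B) = (-51*g + ((g*g + g*B) + g)*B) + (25 + g) = (-51*g + ((g² + B*g) + g)*B) + (25 + g) = (-51*g + (g + g² + B*g)*B) + (25 + g) = (-51*g + B*(g + g² + B*g)) + (25 + g) = 25 - 50*g + B*(g + g² + B*g))
(4805 - 8532) + m(183, -99) = (4805 - 8532) + (25 - 50*183 - 99*183 - 99*183² + 183*(-99)²) = -3727 + (25 - 9150 - 18117 - 99*33489 + 183*9801) = -3727 + (25 - 9150 - 18117 - 3315411 + 1793583) = -3727 - 1549070 = -1552797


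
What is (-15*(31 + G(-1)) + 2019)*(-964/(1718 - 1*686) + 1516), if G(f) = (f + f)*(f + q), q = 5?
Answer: 109057473/43 ≈ 2.5362e+6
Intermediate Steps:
G(f) = 2*f*(5 + f) (G(f) = (f + f)*(f + 5) = (2*f)*(5 + f) = 2*f*(5 + f))
(-15*(31 + G(-1)) + 2019)*(-964/(1718 - 1*686) + 1516) = (-15*(31 + 2*(-1)*(5 - 1)) + 2019)*(-964/(1718 - 1*686) + 1516) = (-15*(31 + 2*(-1)*4) + 2019)*(-964/(1718 - 686) + 1516) = (-15*(31 - 8) + 2019)*(-964/1032 + 1516) = (-15*23 + 2019)*(-964*1/1032 + 1516) = (-345 + 2019)*(-241/258 + 1516) = 1674*(390887/258) = 109057473/43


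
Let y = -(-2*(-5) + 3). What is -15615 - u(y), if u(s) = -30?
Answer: -15585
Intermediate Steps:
y = -13 (y = -(10 + 3) = -1*13 = -13)
-15615 - u(y) = -15615 - 1*(-30) = -15615 + 30 = -15585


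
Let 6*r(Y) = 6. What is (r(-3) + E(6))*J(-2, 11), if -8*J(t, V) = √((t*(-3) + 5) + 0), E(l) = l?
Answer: -7*√11/8 ≈ -2.9020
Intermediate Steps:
r(Y) = 1 (r(Y) = (⅙)*6 = 1)
J(t, V) = -√(5 - 3*t)/8 (J(t, V) = -√((t*(-3) + 5) + 0)/8 = -√((-3*t + 5) + 0)/8 = -√((5 - 3*t) + 0)/8 = -√(5 - 3*t)/8)
(r(-3) + E(6))*J(-2, 11) = (1 + 6)*(-√(5 - 3*(-2))/8) = 7*(-√(5 + 6)/8) = 7*(-√11/8) = -7*√11/8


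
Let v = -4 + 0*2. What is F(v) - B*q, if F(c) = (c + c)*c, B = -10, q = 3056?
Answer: 30592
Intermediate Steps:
v = -4 (v = -4 + 0 = -4)
F(c) = 2*c**2 (F(c) = (2*c)*c = 2*c**2)
F(v) - B*q = 2*(-4)**2 - (-10)*3056 = 2*16 - 1*(-30560) = 32 + 30560 = 30592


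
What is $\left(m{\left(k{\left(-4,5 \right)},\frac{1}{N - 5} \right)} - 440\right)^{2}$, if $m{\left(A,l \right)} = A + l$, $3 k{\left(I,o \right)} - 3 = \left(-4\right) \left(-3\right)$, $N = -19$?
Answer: $\frac{109014481}{576} \approx 1.8926 \cdot 10^{5}$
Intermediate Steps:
$k{\left(I,o \right)} = 5$ ($k{\left(I,o \right)} = 1 + \frac{\left(-4\right) \left(-3\right)}{3} = 1 + \frac{1}{3} \cdot 12 = 1 + 4 = 5$)
$\left(m{\left(k{\left(-4,5 \right)},\frac{1}{N - 5} \right)} - 440\right)^{2} = \left(\left(5 + \frac{1}{-19 - 5}\right) - 440\right)^{2} = \left(\left(5 + \frac{1}{-24}\right) - 440\right)^{2} = \left(\left(5 - \frac{1}{24}\right) - 440\right)^{2} = \left(\frac{119}{24} - 440\right)^{2} = \left(- \frac{10441}{24}\right)^{2} = \frac{109014481}{576}$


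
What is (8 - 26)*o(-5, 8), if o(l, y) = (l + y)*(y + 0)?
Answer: -432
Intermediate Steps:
o(l, y) = y*(l + y) (o(l, y) = (l + y)*y = y*(l + y))
(8 - 26)*o(-5, 8) = (8 - 26)*(8*(-5 + 8)) = -144*3 = -18*24 = -432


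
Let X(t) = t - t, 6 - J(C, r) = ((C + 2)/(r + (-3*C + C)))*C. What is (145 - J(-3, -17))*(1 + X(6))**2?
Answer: 1526/11 ≈ 138.73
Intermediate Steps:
J(C, r) = 6 - C*(2 + C)/(r - 2*C) (J(C, r) = 6 - (C + 2)/(r + (-3*C + C))*C = 6 - (2 + C)/(r - 2*C)*C = 6 - C*(2 + C)/(r - 2*C))
X(t) = 0
(145 - J(-3, -17))*(1 + X(6))**2 = (145 - ((-3)**2 - 6*(-17) + 14*(-3))/(-1*(-17) + 2*(-3)))*(1 + 0)**2 = (145 - (9 + 102 - 42)/(17 - 6))*1**2 = (145 - 69/11)*1 = (1526/11)*1 = 1526/11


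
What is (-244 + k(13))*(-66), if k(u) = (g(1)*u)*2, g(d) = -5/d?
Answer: 24684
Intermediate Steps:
g(d) = -5/d
k(u) = -10*u (k(u) = ((-5/1)*u)*2 = ((-5*1)*u)*2 = -5*u*2 = -10*u)
(-244 + k(13))*(-66) = (-244 - 10*13)*(-66) = (-244 - 130)*(-66) = -374*(-66) = 24684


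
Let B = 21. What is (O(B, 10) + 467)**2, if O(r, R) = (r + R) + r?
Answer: 269361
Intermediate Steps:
O(r, R) = R + 2*r (O(r, R) = (R + r) + r = R + 2*r)
(O(B, 10) + 467)**2 = ((10 + 2*21) + 467)**2 = ((10 + 42) + 467)**2 = (52 + 467)**2 = 519**2 = 269361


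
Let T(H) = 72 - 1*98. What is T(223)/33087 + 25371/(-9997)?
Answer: -839710199/330770739 ≈ -2.5386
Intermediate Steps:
T(H) = -26 (T(H) = 72 - 98 = -26)
T(223)/33087 + 25371/(-9997) = -26/33087 + 25371/(-9997) = -26*1/33087 + 25371*(-1/9997) = -26/33087 - 25371/9997 = -839710199/330770739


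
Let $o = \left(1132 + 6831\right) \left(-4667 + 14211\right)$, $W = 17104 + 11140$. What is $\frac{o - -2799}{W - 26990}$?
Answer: $\frac{76001671}{1254} \approx 60607.0$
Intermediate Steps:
$W = 28244$
$o = 75998872$ ($o = 7963 \cdot 9544 = 75998872$)
$\frac{o - -2799}{W - 26990} = \frac{75998872 - -2799}{28244 - 26990} = \frac{75998872 + 2799}{1254} = 76001671 \cdot \frac{1}{1254} = \frac{76001671}{1254}$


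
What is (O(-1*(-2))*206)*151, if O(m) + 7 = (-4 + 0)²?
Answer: 279954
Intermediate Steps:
O(m) = 9 (O(m) = -7 + (-4 + 0)² = -7 + (-4)² = -7 + 16 = 9)
(O(-1*(-2))*206)*151 = (9*206)*151 = 1854*151 = 279954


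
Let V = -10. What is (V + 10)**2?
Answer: 0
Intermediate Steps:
(V + 10)**2 = (-10 + 10)**2 = 0**2 = 0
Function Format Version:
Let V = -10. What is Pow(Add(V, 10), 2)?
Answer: 0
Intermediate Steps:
Pow(Add(V, 10), 2) = Pow(Add(-10, 10), 2) = Pow(0, 2) = 0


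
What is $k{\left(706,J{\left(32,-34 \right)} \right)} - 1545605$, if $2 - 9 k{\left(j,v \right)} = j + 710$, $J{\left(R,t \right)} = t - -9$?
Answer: $- \frac{13911859}{9} \approx -1.5458 \cdot 10^{6}$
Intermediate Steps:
$J{\left(R,t \right)} = 9 + t$ ($J{\left(R,t \right)} = t + 9 = 9 + t$)
$k{\left(j,v \right)} = - \frac{236}{3} - \frac{j}{9}$ ($k{\left(j,v \right)} = \frac{2}{9} - \frac{j + 710}{9} = \frac{2}{9} - \frac{710 + j}{9} = \frac{2}{9} - \left(\frac{710}{9} + \frac{j}{9}\right) = - \frac{236}{3} - \frac{j}{9}$)
$k{\left(706,J{\left(32,-34 \right)} \right)} - 1545605 = \left(- \frac{236}{3} - \frac{706}{9}\right) - 1545605 = - \frac{1414}{9} - 1545605 = - \frac{13911859}{9}$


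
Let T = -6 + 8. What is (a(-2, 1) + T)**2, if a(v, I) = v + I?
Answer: 1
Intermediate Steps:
a(v, I) = I + v
T = 2
(a(-2, 1) + T)**2 = ((1 - 2) + 2)**2 = (-1 + 2)**2 = 1**2 = 1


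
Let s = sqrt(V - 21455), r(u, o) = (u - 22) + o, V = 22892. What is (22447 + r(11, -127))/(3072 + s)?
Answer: 22844416/3145249 - 22309*sqrt(1437)/9435747 ≈ 7.1735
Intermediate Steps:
r(u, o) = -22 + o + u (r(u, o) = (-22 + u) + o = -22 + o + u)
s = sqrt(1437) (s = sqrt(22892 - 21455) = sqrt(1437) ≈ 37.908)
(22447 + r(11, -127))/(3072 + s) = (22447 + (-22 - 127 + 11))/(3072 + sqrt(1437)) = (22447 - 138)/(3072 + sqrt(1437)) = 22309/(3072 + sqrt(1437))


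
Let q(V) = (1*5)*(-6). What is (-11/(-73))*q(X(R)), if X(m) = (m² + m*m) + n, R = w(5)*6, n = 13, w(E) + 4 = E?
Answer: -330/73 ≈ -4.5205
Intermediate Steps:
w(E) = -4 + E
R = 6 (R = (-4 + 5)*6 = 1*6 = 6)
X(m) = 13 + 2*m² (X(m) = (m² + m*m) + 13 = (m² + m²) + 13 = 2*m² + 13 = 13 + 2*m²)
q(V) = -30 (q(V) = 5*(-6) = -30)
(-11/(-73))*q(X(R)) = -11/(-73)*(-30) = -11*(-1/73)*(-30) = (11/73)*(-30) = -330/73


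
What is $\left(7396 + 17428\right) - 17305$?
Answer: $7519$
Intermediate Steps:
$\left(7396 + 17428\right) - 17305 = 24824 - 17305 = 7519$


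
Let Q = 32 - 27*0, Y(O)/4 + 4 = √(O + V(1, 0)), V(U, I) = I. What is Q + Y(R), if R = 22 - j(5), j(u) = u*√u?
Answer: 16 + 4*√(22 - 5*√5) ≈ 29.157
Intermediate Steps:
j(u) = u^(3/2)
R = 22 - 5*√5 (R = 22 - 5^(3/2) = 22 - 5*√5 ≈ 10.820)
Y(O) = -16 + 4*√O (Y(O) = -16 + 4*√(O + 0) = -16 + 4*√O)
Q = 32 (Q = 32 + 0 = 32)
Q + Y(R) = 32 + (-16 + 4*√(22 - 5*√5)) = 16 + 4*√(22 - 5*√5)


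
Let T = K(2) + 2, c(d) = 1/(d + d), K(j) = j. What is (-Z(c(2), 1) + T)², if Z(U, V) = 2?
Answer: 4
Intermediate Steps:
c(d) = 1/(2*d)
T = 4 (T = 2 + 2 = 4)
(-Z(c(2), 1) + T)² = (-1*2 + 4)² = (-2 + 4)² = 2² = 4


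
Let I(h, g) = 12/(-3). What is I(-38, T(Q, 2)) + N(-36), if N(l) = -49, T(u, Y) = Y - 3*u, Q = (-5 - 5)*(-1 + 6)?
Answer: -53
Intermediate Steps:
Q = -50 (Q = -10*5 = -50)
I(h, g) = -4 (I(h, g) = 12*(-1/3) = -4)
I(-38, T(Q, 2)) + N(-36) = -4 - 49 = -53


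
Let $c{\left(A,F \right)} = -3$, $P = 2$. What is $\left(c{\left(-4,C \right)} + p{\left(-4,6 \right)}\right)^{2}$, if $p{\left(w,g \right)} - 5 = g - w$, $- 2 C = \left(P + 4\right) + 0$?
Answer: $144$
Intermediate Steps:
$C = -3$ ($C = - \frac{\left(2 + 4\right) + 0}{2} = - \frac{6 + 0}{2} = \left(- \frac{1}{2}\right) 6 = -3$)
$p{\left(w,g \right)} = 5 + g - w$ ($p{\left(w,g \right)} = 5 + \left(g - w\right) = 5 + g - w$)
$\left(c{\left(-4,C \right)} + p{\left(-4,6 \right)}\right)^{2} = \left(-3 + \left(5 + 6 - -4\right)\right)^{2} = \left(-3 + \left(5 + 6 + 4\right)\right)^{2} = \left(-3 + 15\right)^{2} = 12^{2} = 144$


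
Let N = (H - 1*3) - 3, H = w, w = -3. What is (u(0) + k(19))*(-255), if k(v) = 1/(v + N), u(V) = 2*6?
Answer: -6171/2 ≈ -3085.5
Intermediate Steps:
u(V) = 12
H = -3
N = -9 (N = (-3 - 1*3) - 3 = (-3 - 3) - 3 = -6 - 3 = -9)
k(v) = 1/(-9 + v) (k(v) = 1/(v - 9) = 1/(-9 + v))
(u(0) + k(19))*(-255) = (12 + 1/(-9 + 19))*(-255) = (12 + 1/10)*(-255) = (12 + ⅒)*(-255) = (121/10)*(-255) = -6171/2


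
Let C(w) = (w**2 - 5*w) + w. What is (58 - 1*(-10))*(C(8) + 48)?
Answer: 5440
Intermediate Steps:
C(w) = w**2 - 4*w
(58 - 1*(-10))*(C(8) + 48) = (58 - 1*(-10))*(8*(-4 + 8) + 48) = (58 + 10)*(8*4 + 48) = 68*(32 + 48) = 68*80 = 5440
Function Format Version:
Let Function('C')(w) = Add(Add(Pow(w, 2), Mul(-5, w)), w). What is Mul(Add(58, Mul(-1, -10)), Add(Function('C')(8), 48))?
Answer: 5440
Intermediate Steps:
Function('C')(w) = Add(Pow(w, 2), Mul(-4, w))
Mul(Add(58, Mul(-1, -10)), Add(Function('C')(8), 48)) = Mul(Add(58, Mul(-1, -10)), Add(Mul(8, Add(-4, 8)), 48)) = Mul(Add(58, 10), Add(Mul(8, 4), 48)) = Mul(68, Add(32, 48)) = Mul(68, 80) = 5440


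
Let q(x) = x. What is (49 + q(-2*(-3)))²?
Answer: 3025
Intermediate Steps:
(49 + q(-2*(-3)))² = (49 - 2*(-3))² = (49 + 6)² = 55² = 3025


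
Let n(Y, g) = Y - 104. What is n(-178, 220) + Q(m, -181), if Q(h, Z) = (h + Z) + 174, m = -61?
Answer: -350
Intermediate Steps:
n(Y, g) = -104 + Y
Q(h, Z) = 174 + Z + h (Q(h, Z) = (Z + h) + 174 = 174 + Z + h)
n(-178, 220) + Q(m, -181) = (-104 - 178) + (174 - 181 - 61) = -282 - 68 = -350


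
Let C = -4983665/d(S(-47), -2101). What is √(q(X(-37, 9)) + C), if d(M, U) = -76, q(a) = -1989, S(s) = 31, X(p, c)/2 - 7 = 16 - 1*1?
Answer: √91817519/38 ≈ 252.16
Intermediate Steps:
X(p, c) = 44 (X(p, c) = 14 + 2*(16 - 1*1) = 14 + 2*(16 - 1) = 14 + 2*15 = 14 + 30 = 44)
C = 4983665/76 (C = -4983665/(-76) = -4983665*(-1/76) = 4983665/76 ≈ 65575.)
√(q(X(-37, 9)) + C) = √(-1989 + 4983665/76) = √(4832501/76) = √91817519/38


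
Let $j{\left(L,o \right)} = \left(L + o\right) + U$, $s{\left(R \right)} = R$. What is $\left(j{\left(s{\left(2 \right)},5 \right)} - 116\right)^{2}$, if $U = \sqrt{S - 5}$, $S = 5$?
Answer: $11881$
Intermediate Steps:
$U = 0$ ($U = \sqrt{5 - 5} = \sqrt{0} = 0$)
$j{\left(L,o \right)} = L + o$ ($j{\left(L,o \right)} = \left(L + o\right) + 0 = L + o$)
$\left(j{\left(s{\left(2 \right)},5 \right)} - 116\right)^{2} = \left(\left(2 + 5\right) - 116\right)^{2} = \left(7 - 116\right)^{2} = \left(-109\right)^{2} = 11881$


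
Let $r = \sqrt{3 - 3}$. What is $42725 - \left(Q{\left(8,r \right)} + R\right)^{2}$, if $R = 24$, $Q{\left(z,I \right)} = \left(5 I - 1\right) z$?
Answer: $42469$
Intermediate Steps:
$r = 0$ ($r = \sqrt{0} = 0$)
$Q{\left(z,I \right)} = z \left(-1 + 5 I\right)$ ($Q{\left(z,I \right)} = \left(-1 + 5 I\right) z = z \left(-1 + 5 I\right)$)
$42725 - \left(Q{\left(8,r \right)} + R\right)^{2} = 42725 - \left(8 \left(-1 + 5 \cdot 0\right) + 24\right)^{2} = 42725 - \left(8 \left(-1 + 0\right) + 24\right)^{2} = 42725 - \left(8 \left(-1\right) + 24\right)^{2} = 42725 - \left(-8 + 24\right)^{2} = 42725 - 16^{2} = 42725 - 256 = 42469$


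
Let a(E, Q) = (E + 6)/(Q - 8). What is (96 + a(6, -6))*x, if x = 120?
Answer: 79920/7 ≈ 11417.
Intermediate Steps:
a(E, Q) = (6 + E)/(-8 + Q)
(96 + a(6, -6))*x = (96 + (6 + 6)/(-8 - 6))*120 = (96 + 12/(-14))*120 = (96 - 1/14*12)*120 = (96 - 6/7)*120 = (666/7)*120 = 79920/7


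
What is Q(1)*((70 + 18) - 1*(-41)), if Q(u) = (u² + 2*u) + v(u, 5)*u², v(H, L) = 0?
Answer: 387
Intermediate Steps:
Q(u) = u² + 2*u (Q(u) = (u² + 2*u) + 0*u² = (u² + 2*u) + 0 = u² + 2*u)
Q(1)*((70 + 18) - 1*(-41)) = (1*(2 + 1))*((70 + 18) - 1*(-41)) = (1*3)*(88 + 41) = 3*129 = 387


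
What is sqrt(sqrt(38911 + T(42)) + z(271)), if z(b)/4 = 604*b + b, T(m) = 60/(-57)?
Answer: sqrt(236751020 + 19*sqrt(14046491))/19 ≈ 809.95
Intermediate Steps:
T(m) = -20/19 (T(m) = 60*(-1/57) = -20/19)
z(b) = 2420*b (z(b) = 4*(604*b + b) = 4*(605*b) = 2420*b)
sqrt(sqrt(38911 + T(42)) + z(271)) = sqrt(sqrt(38911 - 20/19) + 2420*271) = sqrt(sqrt(739289/19) + 655820) = sqrt(sqrt(14046491)/19 + 655820) = sqrt(655820 + sqrt(14046491)/19)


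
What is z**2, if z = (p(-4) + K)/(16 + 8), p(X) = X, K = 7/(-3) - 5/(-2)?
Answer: 529/20736 ≈ 0.025511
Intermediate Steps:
K = 1/6 (K = 7*(-1/3) - 5*(-1/2) = -7/3 + 5/2 = 1/6 ≈ 0.16667)
z = -23/144 (z = (-4 + 1/6)/(16 + 8) = -23/6/24 = -23/6*1/24 = -23/144 ≈ -0.15972)
z**2 = (-23/144)**2 = 529/20736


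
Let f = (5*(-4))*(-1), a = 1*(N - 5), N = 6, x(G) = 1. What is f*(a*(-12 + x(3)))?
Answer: -220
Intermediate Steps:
a = 1 (a = 1*(6 - 5) = 1*1 = 1)
f = 20 (f = -20*(-1) = 20)
f*(a*(-12 + x(3))) = 20*(1*(-12 + 1)) = 20*(1*(-11)) = 20*(-11) = -220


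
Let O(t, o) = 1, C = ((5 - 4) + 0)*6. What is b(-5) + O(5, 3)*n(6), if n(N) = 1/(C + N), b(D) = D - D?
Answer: 1/12 ≈ 0.083333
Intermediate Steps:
C = 6 (C = (1 + 0)*6 = 1*6 = 6)
b(D) = 0
n(N) = 1/(6 + N)
b(-5) + O(5, 3)*n(6) = 0 + 1/(6 + 6) = 0 + 1/12 = 1/12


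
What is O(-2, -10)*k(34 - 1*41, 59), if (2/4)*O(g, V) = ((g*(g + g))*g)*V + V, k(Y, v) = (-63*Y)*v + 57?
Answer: 7822800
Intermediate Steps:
k(Y, v) = 57 - 63*Y*v (k(Y, v) = -63*Y*v + 57 = 57 - 63*Y*v)
O(g, V) = 2*V + 4*V*g³ (O(g, V) = 2*(((g*(g + g))*g)*V + V) = 2*(((g*(2*g))*g)*V + V) = 2*(((2*g²)*g)*V + V) = 2*((2*g³)*V + V) = 2*(2*V*g³ + V) = 2*(V + 2*V*g³) = 2*V + 4*V*g³)
O(-2, -10)*k(34 - 1*41, 59) = (2*(-10)*(1 + 2*(-2)³))*(57 - 63*(34 - 1*41)*59) = (2*(-10)*(1 + 2*(-8)))*(57 - 63*(34 - 41)*59) = (2*(-10)*(1 - 16))*(57 - 63*(-7)*59) = (2*(-10)*(-15))*(57 + 26019) = 300*26076 = 7822800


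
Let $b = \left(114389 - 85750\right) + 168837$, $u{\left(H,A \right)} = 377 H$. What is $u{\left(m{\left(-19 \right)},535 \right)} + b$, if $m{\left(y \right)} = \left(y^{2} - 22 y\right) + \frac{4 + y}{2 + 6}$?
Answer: $\frac{3923617}{8} \approx 4.9045 \cdot 10^{5}$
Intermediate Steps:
$m{\left(y \right)} = \frac{1}{2} + y^{2} - \frac{175 y}{8}$ ($m{\left(y \right)} = \left(y^{2} - 22 y\right) + \frac{4 + y}{8} = \left(y^{2} - 22 y\right) + \left(4 + y\right) \frac{1}{8} = \left(y^{2} - 22 y\right) + \left(\frac{1}{2} + \frac{y}{8}\right) = \frac{1}{2} + y^{2} - \frac{175 y}{8}$)
$b = 197476$ ($b = 28639 + 168837 = 197476$)
$u{\left(m{\left(-19 \right)},535 \right)} + b = 377 \left(\frac{1}{2} + \left(-19\right)^{2} - - \frac{3325}{8}\right) + 197476 = 377 \left(\frac{1}{2} + 361 + \frac{3325}{8}\right) + 197476 = 377 \cdot \frac{6217}{8} + 197476 = \frac{2343809}{8} + 197476 = \frac{3923617}{8}$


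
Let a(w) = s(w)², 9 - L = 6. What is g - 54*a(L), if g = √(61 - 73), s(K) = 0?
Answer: 2*I*√3 ≈ 3.4641*I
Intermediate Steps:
L = 3 (L = 9 - 1*6 = 9 - 6 = 3)
g = 2*I*√3 (g = √(-12) = 2*I*√3 ≈ 3.4641*I)
a(w) = 0 (a(w) = 0² = 0)
g - 54*a(L) = 2*I*√3 - 54*0 = 2*I*√3 + 0 = 2*I*√3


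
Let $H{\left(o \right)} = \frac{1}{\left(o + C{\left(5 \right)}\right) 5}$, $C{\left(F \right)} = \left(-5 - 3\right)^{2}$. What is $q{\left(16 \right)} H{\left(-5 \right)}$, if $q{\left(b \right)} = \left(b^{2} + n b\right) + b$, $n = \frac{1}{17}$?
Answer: $\frac{928}{1003} \approx 0.92522$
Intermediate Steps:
$n = \frac{1}{17} \approx 0.058824$
$q{\left(b \right)} = b^{2} + \frac{18 b}{17}$ ($q{\left(b \right)} = \left(b^{2} + \frac{b}{17}\right) + b = b^{2} + \frac{18 b}{17}$)
$C{\left(F \right)} = 64$ ($C{\left(F \right)} = \left(-8\right)^{2} = 64$)
$H{\left(o \right)} = \frac{1}{5 \left(64 + o\right)}$ ($H{\left(o \right)} = \frac{1}{\left(o + 64\right) 5} = \frac{1}{64 + o} \frac{1}{5} = \frac{1}{5 \left(64 + o\right)}$)
$q{\left(16 \right)} H{\left(-5 \right)} = \frac{1}{17} \cdot 16 \left(18 + 17 \cdot 16\right) \frac{1}{5 \left(64 - 5\right)} = \frac{1}{17} \cdot 16 \left(18 + 272\right) \frac{1}{5 \cdot 59} = \frac{1}{17} \cdot 16 \cdot 290 \cdot \frac{1}{5} \cdot \frac{1}{59} = \frac{4640}{17} \cdot \frac{1}{295} = \frac{928}{1003}$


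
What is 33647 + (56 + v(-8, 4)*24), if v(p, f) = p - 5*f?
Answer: 33031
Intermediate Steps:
33647 + (56 + v(-8, 4)*24) = 33647 + (56 + (-8 - 5*4)*24) = 33647 + (56 + (-8 - 20)*24) = 33647 + (56 - 28*24) = 33647 + (56 - 672) = 33647 - 616 = 33031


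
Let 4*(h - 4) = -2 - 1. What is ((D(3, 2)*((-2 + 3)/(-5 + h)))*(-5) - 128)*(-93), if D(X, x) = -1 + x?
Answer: 81468/7 ≈ 11638.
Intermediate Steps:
h = 13/4 (h = 4 + (-2 - 1)/4 = 4 + (¼)*(-3) = 4 - ¾ = 13/4 ≈ 3.2500)
((D(3, 2)*((-2 + 3)/(-5 + h)))*(-5) - 128)*(-93) = (((-1 + 2)*((-2 + 3)/(-5 + 13/4)))*(-5) - 128)*(-93) = ((1*(1/(-7/4)))*(-5) - 128)*(-93) = ((1*(1*(-4/7)))*(-5) - 128)*(-93) = ((1*(-4/7))*(-5) - 128)*(-93) = (-4/7*(-5) - 128)*(-93) = (20/7 - 128)*(-93) = -876/7*(-93) = 81468/7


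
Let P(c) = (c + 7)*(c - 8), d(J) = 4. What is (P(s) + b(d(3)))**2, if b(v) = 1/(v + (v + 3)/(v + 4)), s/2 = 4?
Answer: 64/1521 ≈ 0.042078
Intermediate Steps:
s = 8 (s = 2*4 = 8)
P(c) = (-8 + c)*(7 + c) (P(c) = (7 + c)*(-8 + c) = (-8 + c)*(7 + c))
b(v) = 1/(v + (3 + v)/(4 + v))
(P(s) + b(d(3)))**2 = ((-56 + 8**2 - 1*8) + (4 + 4)/(3 + 4**2 + 5*4))**2 = ((-56 + 64 - 8) + 8/(3 + 16 + 20))**2 = (0 + 8/39)**2 = (8/39)**2 = 64/1521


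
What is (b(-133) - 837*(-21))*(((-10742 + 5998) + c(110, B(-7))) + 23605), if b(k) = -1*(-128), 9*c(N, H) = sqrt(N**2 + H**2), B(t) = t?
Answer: 333934005 + 17705*sqrt(12149)/9 ≈ 3.3415e+8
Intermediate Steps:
c(N, H) = sqrt(H**2 + N**2)/9 (c(N, H) = sqrt(N**2 + H**2)/9 = sqrt(H**2 + N**2)/9)
b(k) = 128
(b(-133) - 837*(-21))*(((-10742 + 5998) + c(110, B(-7))) + 23605) = (128 - 837*(-21))*(((-10742 + 5998) + sqrt((-7)**2 + 110**2)/9) + 23605) = (128 + 17577)*((-4744 + sqrt(49 + 12100)/9) + 23605) = 17705*((-4744 + sqrt(12149)/9) + 23605) = 17705*(18861 + sqrt(12149)/9) = 333934005 + 17705*sqrt(12149)/9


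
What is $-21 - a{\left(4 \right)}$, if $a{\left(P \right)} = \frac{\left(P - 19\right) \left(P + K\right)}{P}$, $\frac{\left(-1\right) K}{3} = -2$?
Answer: $\frac{33}{2} \approx 16.5$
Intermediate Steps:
$K = 6$ ($K = \left(-3\right) \left(-2\right) = 6$)
$a{\left(P \right)} = \frac{\left(-19 + P\right) \left(6 + P\right)}{P}$ ($a{\left(P \right)} = \frac{\left(P - 19\right) \left(P + 6\right)}{P} = \frac{\left(-19 + P\right) \left(6 + P\right)}{P}$)
$-21 - a{\left(4 \right)} = -21 - \left(-13 + 4 - \frac{114}{4}\right) = -21 - \left(-13 + 4 - \frac{57}{2}\right) = -21 - - \frac{75}{2} = -21 + \frac{75}{2} = \frac{33}{2}$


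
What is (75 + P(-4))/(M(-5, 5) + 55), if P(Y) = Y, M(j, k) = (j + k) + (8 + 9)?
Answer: 71/72 ≈ 0.98611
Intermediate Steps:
M(j, k) = 17 + j + k (M(j, k) = (j + k) + 17 = 17 + j + k)
(75 + P(-4))/(M(-5, 5) + 55) = (75 - 4)/((17 - 5 + 5) + 55) = 71/(17 + 55) = 71/72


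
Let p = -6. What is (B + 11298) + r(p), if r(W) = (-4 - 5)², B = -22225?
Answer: -10846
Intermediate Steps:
r(W) = 81 (r(W) = (-9)² = 81)
(B + 11298) + r(p) = (-22225 + 11298) + 81 = -10927 + 81 = -10846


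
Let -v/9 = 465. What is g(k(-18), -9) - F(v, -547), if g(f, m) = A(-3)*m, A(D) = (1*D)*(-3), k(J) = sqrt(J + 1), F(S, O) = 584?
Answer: -665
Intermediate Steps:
v = -4185 (v = -9*465 = -4185)
k(J) = sqrt(1 + J)
A(D) = -3*D (A(D) = D*(-3) = -3*D)
g(f, m) = 9*m (g(f, m) = (-3*(-3))*m = 9*m)
g(k(-18), -9) - F(v, -547) = 9*(-9) - 1*584 = -81 - 584 = -665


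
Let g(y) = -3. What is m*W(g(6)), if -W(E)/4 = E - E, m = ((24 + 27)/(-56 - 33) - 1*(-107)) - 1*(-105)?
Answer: 0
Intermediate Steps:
m = 18817/89 (m = (51/(-89) + 107) + 105 = (51*(-1/89) + 107) + 105 = (-51/89 + 107) + 105 = 9472/89 + 105 = 18817/89 ≈ 211.43)
W(E) = 0 (W(E) = -4*(E - E) = -4*0 = 0)
m*W(g(6)) = (18817/89)*0 = 0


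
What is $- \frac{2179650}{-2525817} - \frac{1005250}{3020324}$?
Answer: $\frac{674028611225}{1271464284118} \approx 0.53012$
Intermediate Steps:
$- \frac{2179650}{-2525817} - \frac{1005250}{3020324} = \left(-2179650\right) \left(- \frac{1}{2525817}\right) - \frac{502625}{1510162} = \frac{726550}{841939} - \frac{502625}{1510162} = \frac{674028611225}{1271464284118}$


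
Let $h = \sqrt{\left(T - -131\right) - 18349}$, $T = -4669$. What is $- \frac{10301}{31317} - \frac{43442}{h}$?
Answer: $- \frac{10301}{31317} + \frac{43442 i \sqrt{2543}}{7629} \approx -0.32893 + 287.15 i$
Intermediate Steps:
$h = 3 i \sqrt{2543}$ ($h = \sqrt{\left(-4669 - -131\right) - 18349} = \sqrt{\left(-4669 + 131\right) - 18349} = \sqrt{-4538 - 18349} = \sqrt{-22887} = 3 i \sqrt{2543} \approx 151.28 i$)
$- \frac{10301}{31317} - \frac{43442}{h} = - \frac{10301}{31317} - \frac{43442}{3 i \sqrt{2543}} = \left(-10301\right) \frac{1}{31317} - 43442 \left(- \frac{i \sqrt{2543}}{7629}\right) = - \frac{10301}{31317} + \frac{43442 i \sqrt{2543}}{7629}$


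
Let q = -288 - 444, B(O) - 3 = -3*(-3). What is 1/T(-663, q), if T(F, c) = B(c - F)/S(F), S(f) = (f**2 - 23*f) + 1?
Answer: 454819/12 ≈ 37902.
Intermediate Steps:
B(O) = 12 (B(O) = 3 - 3*(-3) = 3 + 9 = 12)
S(f) = 1 + f**2 - 23*f
q = -732
T(F, c) = 12/(1 + F**2 - 23*F)
1/T(-663, q) = 1/(12/(1 + (-663)**2 - 23*(-663))) = 1/(12/(1 + 439569 + 15249)) = 1/(12/454819) = 454819/12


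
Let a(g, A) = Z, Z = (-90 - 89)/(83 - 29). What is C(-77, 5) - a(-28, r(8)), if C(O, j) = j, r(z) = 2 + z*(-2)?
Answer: 449/54 ≈ 8.3148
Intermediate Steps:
r(z) = 2 - 2*z
Z = -179/54 ≈ -3.3148
a(g, A) = -179/54
C(-77, 5) - a(-28, r(8)) = 5 - 1*(-179/54) = 5 + 179/54 = 449/54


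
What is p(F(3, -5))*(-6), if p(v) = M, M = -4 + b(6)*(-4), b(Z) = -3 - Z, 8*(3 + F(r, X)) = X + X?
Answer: -192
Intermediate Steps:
F(r, X) = -3 + X/4 (F(r, X) = -3 + (X + X)/8 = -3 + (2*X)/8 = -3 + X/4)
M = 32 (M = -4 + (-3 - 1*6)*(-4) = -4 + (-3 - 6)*(-4) = -4 - 9*(-4) = -4 + 36 = 32)
p(v) = 32
p(F(3, -5))*(-6) = 32*(-6) = -192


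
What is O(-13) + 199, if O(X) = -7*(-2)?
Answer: 213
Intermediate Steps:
O(X) = 14
O(-13) + 199 = 14 + 199 = 213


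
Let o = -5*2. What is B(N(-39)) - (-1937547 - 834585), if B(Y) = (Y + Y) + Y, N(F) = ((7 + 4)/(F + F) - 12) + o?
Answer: 72073705/26 ≈ 2.7721e+6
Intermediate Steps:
o = -10
N(F) = -22 + 11/(2*F) (N(F) = ((7 + 4)/(F + F) - 12) - 10 = (11/((2*F)) - 12) - 10 = (11*(1/(2*F)) - 12) - 10 = (11/(2*F) - 12) - 10 = (-12 + 11/(2*F)) - 10 = -22 + 11/(2*F))
B(Y) = 3*Y (B(Y) = 2*Y + Y = 3*Y)
B(N(-39)) - (-1937547 - 834585) = 3*(-22 + (11/2)/(-39)) - (-1937547 - 834585) = 3*(-22 + (11/2)*(-1/39)) - 1*(-2772132) = 3*(-22 - 11/78) + 2772132 = 3*(-1727/78) + 2772132 = -1727/26 + 2772132 = 72073705/26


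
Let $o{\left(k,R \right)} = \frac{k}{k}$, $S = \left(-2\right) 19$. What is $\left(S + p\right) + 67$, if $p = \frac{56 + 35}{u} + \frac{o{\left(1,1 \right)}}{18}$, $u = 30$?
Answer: $\frac{1444}{45} \approx 32.089$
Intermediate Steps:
$S = -38$
$o{\left(k,R \right)} = 1$
$p = \frac{139}{45}$ ($p = \frac{56 + 35}{30} + 1 \cdot \frac{1}{18} = 91 \cdot \frac{1}{30} + 1 \cdot \frac{1}{18} = \frac{91}{30} + \frac{1}{18} = \frac{139}{45} \approx 3.0889$)
$\left(S + p\right) + 67 = \left(-38 + \frac{139}{45}\right) + 67 = - \frac{1571}{45} + 67 = \frac{1444}{45}$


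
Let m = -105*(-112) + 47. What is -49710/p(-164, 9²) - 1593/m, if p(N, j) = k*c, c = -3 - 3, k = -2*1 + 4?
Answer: 97817809/23614 ≈ 4142.4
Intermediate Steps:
k = 2 (k = -2 + 4 = 2)
c = -6
m = 11807 (m = 11760 + 47 = 11807)
p(N, j) = -12 (p(N, j) = 2*(-6) = -12)
-49710/p(-164, 9²) - 1593/m = -49710/(-12) - 1593/11807 = -49710*(-1/12) - 1593*1/11807 = 8285/2 - 1593/11807 = 97817809/23614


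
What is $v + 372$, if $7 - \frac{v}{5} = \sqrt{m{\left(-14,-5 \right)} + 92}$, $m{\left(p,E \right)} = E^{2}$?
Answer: $407 - 15 \sqrt{13} \approx 352.92$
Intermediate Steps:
$v = 35 - 15 \sqrt{13}$ ($v = 35 - 5 \sqrt{\left(-5\right)^{2} + 92} = 35 - 5 \sqrt{25 + 92} = 35 - 5 \sqrt{117} = 35 - 5 \cdot 3 \sqrt{13} = 35 - 15 \sqrt{13} \approx -19.083$)
$v + 372 = \left(35 - 15 \sqrt{13}\right) + 372 = 407 - 15 \sqrt{13}$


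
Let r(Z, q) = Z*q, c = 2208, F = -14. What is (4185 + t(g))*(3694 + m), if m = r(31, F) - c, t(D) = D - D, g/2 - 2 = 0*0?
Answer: 4402620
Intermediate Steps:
g = 4 (g = 4 + 2*(0*0) = 4 + 2*0 = 4 + 0 = 4)
t(D) = 0
m = -2642 (m = 31*(-14) - 1*2208 = -434 - 2208 = -2642)
(4185 + t(g))*(3694 + m) = (4185 + 0)*(3694 - 2642) = 4185*1052 = 4402620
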